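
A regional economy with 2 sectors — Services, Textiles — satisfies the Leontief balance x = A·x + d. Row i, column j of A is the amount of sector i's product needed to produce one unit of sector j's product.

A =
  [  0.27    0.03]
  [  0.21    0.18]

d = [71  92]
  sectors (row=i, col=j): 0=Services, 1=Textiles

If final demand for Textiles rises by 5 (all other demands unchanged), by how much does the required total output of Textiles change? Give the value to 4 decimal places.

Form M = I − A:
  [  0.73   -0.03]
  [ -0.21    0.82]
Leontief inverse L = M⁻¹:
  [  1.3844    0.0507]
  [  0.3546    1.2325]
Total output x = L · d:
  x_0 = 1.3844·71 + 0.0507·92 = 102.9546
  x_1 = 0.3546·71 + 1.2325·92 = 138.5615
Δx_1 = L[1,1] · Δd_1 = 1.2325 · 5 = 6.1624

6.1624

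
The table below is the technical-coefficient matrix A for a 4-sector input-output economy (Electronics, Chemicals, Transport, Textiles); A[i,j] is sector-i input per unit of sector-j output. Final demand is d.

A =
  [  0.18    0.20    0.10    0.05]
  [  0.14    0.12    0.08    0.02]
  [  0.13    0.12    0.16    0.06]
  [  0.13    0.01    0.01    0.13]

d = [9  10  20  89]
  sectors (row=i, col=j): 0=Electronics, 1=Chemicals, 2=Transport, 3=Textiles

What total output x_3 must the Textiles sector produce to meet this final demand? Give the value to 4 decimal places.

Form M = I − A:
  [  0.82   -0.20   -0.10   -0.05]
  [ -0.14    0.88   -0.08   -0.02]
  [ -0.13   -0.12    0.84   -0.06]
  [ -0.13   -0.01   -0.01    0.87]
Leontief inverse L = M⁻¹:
  [  1.3207    0.3271    0.1895    0.0965]
  [  0.2377    1.2106    0.1442    0.0514]
  [  0.2529    0.2282    1.2436    0.1055]
  [  0.2030    0.0654    0.0443    1.1656]
Total output x = L · d:
  x_0 = 1.3207·9 + 0.3271·10 + 0.1895·20 + 0.0965·89 = 27.5358
  x_1 = 0.2377·9 + 1.2106·10 + 0.1442·20 + 0.0514·89 = 21.7080
  x_2 = 0.2529·9 + 0.2282·10 + 1.2436·20 + 0.1055·89 = 38.8228
  x_3 = 0.2030·9 + 0.0654·10 + 0.0443·20 + 1.1656·89 = 107.1091

107.1091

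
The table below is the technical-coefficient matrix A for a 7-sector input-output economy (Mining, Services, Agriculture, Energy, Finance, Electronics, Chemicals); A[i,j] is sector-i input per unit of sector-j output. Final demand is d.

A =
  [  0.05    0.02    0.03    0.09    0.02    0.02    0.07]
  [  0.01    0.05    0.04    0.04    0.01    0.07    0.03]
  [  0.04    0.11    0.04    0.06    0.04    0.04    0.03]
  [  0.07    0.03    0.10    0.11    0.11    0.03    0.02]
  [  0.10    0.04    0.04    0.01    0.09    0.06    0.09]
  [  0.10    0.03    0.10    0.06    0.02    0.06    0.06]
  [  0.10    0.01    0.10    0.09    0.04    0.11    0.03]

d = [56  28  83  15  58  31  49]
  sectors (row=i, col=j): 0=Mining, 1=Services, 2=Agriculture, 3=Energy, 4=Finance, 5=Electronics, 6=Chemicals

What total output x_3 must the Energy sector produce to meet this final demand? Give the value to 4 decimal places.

Form M = I − A:
  [  0.95   -0.02   -0.03   -0.09   -0.02   -0.02   -0.07]
  [ -0.01    0.95   -0.04   -0.04   -0.01   -0.07   -0.03]
  [ -0.04   -0.11    0.96   -0.06   -0.04   -0.04   -0.03]
  [ -0.07   -0.03   -0.10    0.89   -0.11   -0.03   -0.02]
  [ -0.10   -0.04   -0.04   -0.01    0.91   -0.06   -0.09]
  [ -0.10   -0.03   -0.10   -0.06   -0.02    0.94   -0.06]
  [ -0.10   -0.01   -0.10   -0.09   -0.04   -0.11    0.97]
Leontief inverse L = M⁻¹:
  [  1.0848    0.0389    0.0653    0.1288    0.0478    0.0466    0.0915]
  [  0.0368    1.0681    0.0685    0.0677    0.0279    0.0927    0.0475]
  [  0.0742    0.1348    1.0757    0.0972    0.0661    0.0712    0.0553]
  [  0.1218    0.0655    0.1469    1.1609    0.1542    0.0674    0.0578]
  [  0.1502    0.0663    0.0836    0.0560    1.1211    0.0999    0.1268]
  [  0.1453    0.0610    0.1444    0.1108    0.0517    1.0952    0.0917]
  [  0.1538    0.0446    0.1518    0.1466    0.0784    0.1477    1.0675]
Total output x = L · d:
  x_0 = 1.0848·56 + 0.0389·28 + 0.0653·83 + 0.1288·15 + 0.0478·58 + 0.0466·31 + 0.0915·49 = 77.8914
  x_1 = 0.0368·56 + 1.0681·28 + 0.0685·83 + 0.0677·15 + 0.0279·58 + 0.0927·31 + 0.0475·49 = 45.4871
  x_2 = 0.0742·56 + 0.1348·28 + 1.0757·83 + 0.0972·15 + 0.0661·58 + 0.0712·31 + 0.0553·49 = 107.4192
  x_3 = 0.1218·56 + 0.0655·28 + 0.1469·83 + 1.1609·15 + 0.1542·58 + 0.0674·31 + 0.0578·49 = 52.1251
  x_4 = 0.1502·56 + 0.0663·28 + 0.0836·83 + 0.0560·15 + 1.1211·58 + 0.0999·31 + 0.1268·49 = 92.3862
  x_5 = 0.1453·56 + 0.0610·28 + 0.1444·83 + 0.1108·15 + 0.0517·58 + 1.0952·31 + 0.0917·49 = 64.9328
  x_6 = 0.1538·56 + 0.0446·28 + 0.1518·83 + 0.1466·15 + 0.0784·58 + 0.1477·31 + 1.0675·49 = 86.0982

52.1251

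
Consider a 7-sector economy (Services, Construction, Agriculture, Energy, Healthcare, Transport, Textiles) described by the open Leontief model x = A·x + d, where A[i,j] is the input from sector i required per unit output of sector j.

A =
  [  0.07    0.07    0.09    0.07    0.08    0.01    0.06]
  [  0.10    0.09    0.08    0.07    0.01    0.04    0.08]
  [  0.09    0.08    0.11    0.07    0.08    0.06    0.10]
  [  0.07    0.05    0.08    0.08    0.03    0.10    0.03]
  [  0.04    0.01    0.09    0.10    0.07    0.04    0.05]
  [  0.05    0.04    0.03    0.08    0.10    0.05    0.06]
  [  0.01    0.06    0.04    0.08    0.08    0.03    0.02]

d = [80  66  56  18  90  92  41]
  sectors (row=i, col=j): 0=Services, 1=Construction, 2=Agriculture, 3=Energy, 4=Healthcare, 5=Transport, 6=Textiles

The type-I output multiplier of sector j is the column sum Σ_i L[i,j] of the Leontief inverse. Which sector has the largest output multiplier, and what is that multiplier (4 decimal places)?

Energy (1.9865)

Form M = I − A:
  [  0.93   -0.07   -0.09   -0.07   -0.08   -0.01   -0.06]
  [ -0.10    0.91   -0.08   -0.07   -0.01   -0.04   -0.08]
  [ -0.09   -0.08    0.89   -0.07   -0.08   -0.06   -0.10]
  [ -0.07   -0.05   -0.08    0.92   -0.03   -0.10   -0.03]
  [ -0.04   -0.01   -0.09   -0.10    0.93   -0.04   -0.05]
  [ -0.05   -0.04   -0.03   -0.08   -0.10    0.95   -0.06]
  [ -0.01   -0.06   -0.04   -0.08   -0.08   -0.03    0.98]
Leontief inverse L = M⁻¹:
  [  1.1226    0.1182    0.1559    0.1341    0.1302    0.0497    0.1081]
  [  0.1556    1.1438    0.1455    0.1350    0.0623    0.0799    0.1300]
  [  0.1562    0.1424    1.1919    0.1532    0.1482    0.1104    0.1618]
  [  0.1218    0.0966    0.1402    1.1421    0.0822    0.1403    0.0774]
  [  0.0847    0.0498    0.1469    0.1576    1.1171    0.0788    0.0909]
  [  0.0927    0.0780    0.0846    0.1383    0.1458    1.0861    0.0988]
  [  0.0471    0.0914    0.0852    0.1262    0.1136    0.0610    1.0528]
Total output x = L · d:
  x_0 = 1.1226·80 + 0.1182·66 + 0.1559·56 + 0.1341·18 + 0.1302·90 + 0.0497·92 + 0.1081·41 = 129.4691
  x_1 = 0.1556·80 + 1.1438·66 + 0.1455·56 + 0.1350·18 + 0.0623·90 + 0.0799·92 + 0.1300·41 = 116.8130
  x_2 = 0.1562·80 + 0.1424·66 + 1.1919·56 + 0.1532·18 + 0.1482·90 + 0.1104·92 + 0.1618·41 = 121.5356
  x_3 = 0.1218·80 + 0.0966·66 + 0.1402·56 + 1.1421·18 + 0.0822·90 + 0.1403·92 + 0.0774·41 = 68.0107
  x_4 = 0.0847·80 + 0.0498·66 + 0.1469·56 + 0.1576·18 + 1.1171·90 + 0.0788·92 + 0.0909·41 = 132.6386
  x_5 = 0.0927·80 + 0.0780·66 + 0.0846·56 + 0.1383·18 + 0.1458·90 + 1.0861·92 + 0.0988·41 = 136.8918
  x_6 = 0.0471·80 + 0.0914·66 + 0.0852·56 + 0.1262·18 + 0.1136·90 + 0.0610·92 + 1.0528·41 = 75.8404
Output multipliers (column sums of L):
  Services: 1.7807
  Construction: 1.7203
  Agriculture: 1.9503
  Energy: 1.9865
  Healthcare: 1.7994
  Transport: 1.6062
  Textiles: 1.7198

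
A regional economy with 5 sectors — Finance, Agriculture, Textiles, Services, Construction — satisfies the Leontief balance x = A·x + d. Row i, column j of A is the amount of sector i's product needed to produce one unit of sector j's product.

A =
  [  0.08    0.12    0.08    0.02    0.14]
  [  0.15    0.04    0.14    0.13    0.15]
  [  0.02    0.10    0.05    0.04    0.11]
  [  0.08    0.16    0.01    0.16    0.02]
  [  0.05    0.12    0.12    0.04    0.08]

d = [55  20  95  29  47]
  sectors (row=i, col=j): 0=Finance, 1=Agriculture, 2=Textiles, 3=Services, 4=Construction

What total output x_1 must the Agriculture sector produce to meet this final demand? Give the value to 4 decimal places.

Form M = I − A:
  [  0.92   -0.12   -0.08   -0.02   -0.14]
  [ -0.15    0.96   -0.14   -0.13   -0.15]
  [ -0.02   -0.10    0.95   -0.04   -0.11]
  [ -0.08   -0.16   -0.01    0.84   -0.02]
  [ -0.05   -0.12   -0.12   -0.04    0.92]
Leontief inverse L = M⁻¹:
  [  1.1419    0.1999    0.1550    0.0763    0.2266]
  [  0.2259    1.1597    0.2243    0.2077    0.2548]
  [  0.0667    0.1591    1.1041    0.0869    0.1700]
  [  0.1551    0.2464    0.0750    1.2406    0.0997]
  [  0.1070    0.1936    0.1850    0.0965    1.1590]
Total output x = L · d:
  x_0 = 1.1419·55 + 0.1999·20 + 0.1550·95 + 0.0763·29 + 0.2266·47 = 94.3907
  x_1 = 0.2259·55 + 1.1597·20 + 0.2243·95 + 0.2077·29 + 0.2548·47 = 74.9231
  x_2 = 0.0667·55 + 0.1591·20 + 1.1041·95 + 0.0869·29 + 0.1700·47 = 122.2485
  x_3 = 0.1551·55 + 0.2464·20 + 0.0750·95 + 1.2406·29 + 0.0997·47 = 61.2540
  x_4 = 0.1070·55 + 0.1936·20 + 0.1850·95 + 0.0965·29 + 1.1590·47 = 84.5981

74.9231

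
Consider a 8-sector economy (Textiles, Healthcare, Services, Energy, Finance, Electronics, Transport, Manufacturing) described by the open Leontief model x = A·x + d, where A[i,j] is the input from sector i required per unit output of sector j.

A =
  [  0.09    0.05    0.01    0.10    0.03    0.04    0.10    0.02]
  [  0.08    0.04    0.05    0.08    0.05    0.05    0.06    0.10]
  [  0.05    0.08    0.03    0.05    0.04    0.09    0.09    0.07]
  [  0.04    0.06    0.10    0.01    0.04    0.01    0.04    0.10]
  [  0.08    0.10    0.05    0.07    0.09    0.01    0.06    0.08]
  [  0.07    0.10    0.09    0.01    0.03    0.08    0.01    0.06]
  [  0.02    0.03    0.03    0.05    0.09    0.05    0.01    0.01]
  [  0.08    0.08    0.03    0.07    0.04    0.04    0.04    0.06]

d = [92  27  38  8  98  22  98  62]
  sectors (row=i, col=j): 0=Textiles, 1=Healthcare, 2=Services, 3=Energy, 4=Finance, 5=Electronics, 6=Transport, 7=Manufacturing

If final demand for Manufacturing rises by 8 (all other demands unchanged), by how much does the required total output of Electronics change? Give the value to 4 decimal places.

Form M = I − A:
  [  0.91   -0.05   -0.01   -0.10   -0.03   -0.04   -0.10   -0.02]
  [ -0.08    0.96   -0.05   -0.08   -0.05   -0.05   -0.06   -0.10]
  [ -0.05   -0.08    0.97   -0.05   -0.04   -0.09   -0.09   -0.07]
  [ -0.04   -0.06   -0.10    0.99   -0.04   -0.01   -0.04   -0.10]
  [ -0.08   -0.10   -0.05   -0.07    0.91   -0.01   -0.06   -0.08]
  [ -0.07   -0.10   -0.09   -0.01   -0.03    0.92   -0.01   -0.06]
  [ -0.02   -0.03   -0.03   -0.05   -0.09   -0.05    0.99   -0.01]
  [ -0.08   -0.08   -0.03   -0.07   -0.04   -0.04   -0.04    0.94]
Leontief inverse L = M⁻¹:
  [  1.1368    0.0967    0.0480    0.1423    0.0701    0.0720    0.1384    0.0652]
  [  0.1391    1.1006    0.0932    0.1318    0.0954    0.0901    0.1075    0.1560]
  [  0.1071    0.1385    1.0740    0.0991    0.0856    0.1319    0.1324    0.1246]
  [  0.0879    0.1088    0.1304    1.0546    0.0769    0.0455    0.0809    0.1457]
  [  0.1446    0.1632    0.0948    0.1297    1.1417    0.0506    0.1138    0.1429]
  [  0.1270    0.1563    0.1284    0.0590    0.0686    1.1229    0.0564    0.1133]
  [  0.0558    0.0690    0.0587    0.0791    0.1188    0.0725    1.0383    0.0471]
  [  0.1325    0.1309    0.0680    0.1164    0.0791    0.0744    0.0826    1.1104]
Total output x = L · d:
  x_0 = 1.1368·92 + 0.0967·27 + 0.0480·38 + 0.1423·8 + 0.0701·98 + 0.0720·22 + 0.1384·98 + 0.0652·62 = 136.2149
  x_1 = 0.1391·92 + 1.1006·27 + 0.0932·38 + 0.1318·8 + 0.0954·98 + 0.0901·22 + 0.1075·98 + 0.1560·62 = 78.6496
  x_2 = 0.1071·92 + 0.1385·27 + 1.0740·38 + 0.0991·8 + 0.0856·98 + 0.1319·22 + 0.1324·98 + 0.1246·62 = 87.1898
  x_3 = 0.0879·92 + 0.1088·27 + 0.1304·38 + 1.0546·8 + 0.0769·98 + 0.0455·22 + 0.0809·98 + 0.1457·62 = 49.9204
  x_4 = 0.1446·92 + 0.1632·27 + 0.0948·38 + 0.1297·8 + 1.1417·98 + 0.0506·22 + 0.1138·98 + 0.1429·62 = 155.3630
  x_5 = 0.1270·92 + 0.1563·27 + 0.1284·38 + 0.0590·8 + 0.0686·98 + 1.1229·22 + 0.0564·98 + 0.1133·62 = 65.2381
  x_6 = 0.0558·92 + 0.0690·27 + 0.0587·38 + 0.0791·8 + 0.1188·98 + 0.0725·22 + 1.0383·98 + 0.0471·62 = 127.7735
  x_7 = 0.1325·92 + 0.1309·27 + 0.0680·38 + 0.1164·8 + 0.0791·98 + 0.0744·22 + 0.0826·98 + 1.1104·62 = 105.5684
Δx_5 = L[5,7] · Δd_7 = 0.1133 · 8 = 0.9063

0.9063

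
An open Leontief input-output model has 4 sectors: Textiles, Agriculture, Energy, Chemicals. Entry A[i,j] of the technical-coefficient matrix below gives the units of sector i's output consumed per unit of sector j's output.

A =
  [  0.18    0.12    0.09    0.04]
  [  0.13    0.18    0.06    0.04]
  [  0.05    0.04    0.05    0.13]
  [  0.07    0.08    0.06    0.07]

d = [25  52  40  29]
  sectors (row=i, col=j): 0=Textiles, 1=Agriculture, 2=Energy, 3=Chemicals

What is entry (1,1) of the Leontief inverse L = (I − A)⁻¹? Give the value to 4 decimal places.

Form M = I − A:
  [  0.82   -0.12   -0.09   -0.04]
  [ -0.13    0.82   -0.06   -0.04]
  [ -0.05   -0.04    0.95   -0.13]
  [ -0.07   -0.08   -0.06    0.93]
Leontief inverse L = M⁻¹:
  [  1.2667    0.2001    0.1378    0.0824]
  [  0.2134    1.2635    0.1050    0.0782]
  [  0.0920    0.0814    1.0765    0.1579]
  [  0.1196    0.1290    0.0889    1.0984]
Total output x = L · d:
  x_0 = 1.2667·25 + 0.2001·52 + 0.1378·40 + 0.0824·29 = 49.9754
  x_1 = 0.2134·25 + 1.2635·52 + 0.1050·40 + 0.0782·29 = 77.5016
  x_2 = 0.0920·25 + 0.0814·52 + 1.0765·40 + 0.1579·29 = 54.1712
  x_3 = 0.1196·25 + 0.1290·52 + 0.0889·40 + 1.0984·29 = 45.1061

L[1,1] = 1.2635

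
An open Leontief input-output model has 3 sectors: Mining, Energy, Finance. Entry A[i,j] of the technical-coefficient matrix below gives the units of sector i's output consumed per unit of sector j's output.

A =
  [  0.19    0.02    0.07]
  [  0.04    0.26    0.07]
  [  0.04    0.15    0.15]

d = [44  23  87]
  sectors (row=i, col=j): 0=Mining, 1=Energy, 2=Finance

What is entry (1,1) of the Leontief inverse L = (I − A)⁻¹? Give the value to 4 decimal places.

Form M = I − A:
  [  0.81   -0.02   -0.07]
  [ -0.04    0.74   -0.07]
  [ -0.04   -0.15    0.85]
Leontief inverse L = M⁻¹:
  [  1.2426    0.0552    0.1069]
  [  0.0739    1.3776    0.1195]
  [  0.0715    0.2457    1.2026]
Total output x = L · d:
  x_0 = 1.2426·44 + 0.0552·23 + 0.1069·87 = 65.2425
  x_1 = 0.0739·44 + 1.3776·23 + 0.1195·87 = 45.3370
  x_2 = 0.0715·44 + 0.2457·23 + 1.2026·87 = 113.4238

L[1,1] = 1.3776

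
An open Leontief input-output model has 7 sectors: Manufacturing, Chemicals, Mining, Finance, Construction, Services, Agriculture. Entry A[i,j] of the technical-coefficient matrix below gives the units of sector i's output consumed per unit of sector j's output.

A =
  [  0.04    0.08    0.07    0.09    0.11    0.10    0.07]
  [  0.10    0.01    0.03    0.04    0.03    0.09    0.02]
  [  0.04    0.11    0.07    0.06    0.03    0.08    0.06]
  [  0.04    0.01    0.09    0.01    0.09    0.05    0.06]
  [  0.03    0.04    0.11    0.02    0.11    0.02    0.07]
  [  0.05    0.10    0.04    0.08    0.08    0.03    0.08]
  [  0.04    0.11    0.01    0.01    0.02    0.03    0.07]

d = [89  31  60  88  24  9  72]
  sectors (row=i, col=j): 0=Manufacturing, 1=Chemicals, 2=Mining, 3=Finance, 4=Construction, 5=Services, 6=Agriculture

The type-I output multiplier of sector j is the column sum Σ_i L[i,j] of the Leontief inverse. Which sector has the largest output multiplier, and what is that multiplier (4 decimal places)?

Form M = I − A:
  [  0.96   -0.08   -0.07   -0.09   -0.11   -0.10   -0.07]
  [ -0.10    0.99   -0.03   -0.04   -0.03   -0.09   -0.02]
  [ -0.04   -0.11    0.93   -0.06   -0.03   -0.08   -0.06]
  [ -0.04   -0.01   -0.09    0.99   -0.09   -0.05   -0.06]
  [ -0.03   -0.04   -0.11   -0.02    0.89   -0.02   -0.07]
  [ -0.05   -0.10   -0.04   -0.08   -0.08    0.97   -0.08]
  [ -0.04   -0.11   -0.01   -0.01   -0.02   -0.03    0.93]
Leontief inverse L = M⁻¹:
  [  1.0853    0.1393    0.1268    0.1288    0.1724    0.1494    0.1270]
  [  0.1260    1.0498    0.0645    0.0697    0.0725    0.1226    0.0567]
  [  0.0798    0.1579    1.1108    0.0935    0.0756    0.1241    0.1035]
  [  0.0664    0.0542    0.1268    1.0362    0.1286    0.0814    0.0979]
  [  0.0609    0.0868    0.1518    0.0472    1.1515    0.0564    0.1108]
  [  0.0883    0.1450    0.0846    0.1095    0.1289    1.0726    0.1243]
  [  0.0673    0.1390    0.0324    0.0305    0.0471    0.0589    1.0960]
Total output x = L · d:
  x_0 = 1.0853·89 + 0.1393·31 + 0.1268·60 + 0.1288·88 + 0.1724·24 + 0.1494·9 + 0.1270·72 = 134.4796
  x_1 = 0.1260·89 + 1.0498·31 + 0.0645·60 + 0.0697·88 + 0.0725·24 + 0.1226·9 + 0.0567·72 = 60.6860
  x_2 = 0.0798·89 + 0.1579·31 + 1.1108·60 + 0.0935·88 + 0.0756·24 + 0.1241·9 + 0.1035·72 = 97.2533
  x_3 = 0.0664·89 + 0.0542·31 + 0.1268·60 + 1.0362·88 + 0.1286·24 + 0.0814·9 + 0.0979·72 = 117.2534
  x_4 = 0.0609·89 + 0.0868·31 + 0.1518·60 + 0.0472·88 + 1.1515·24 + 0.0564·9 + 0.1108·72 = 57.4886
  x_5 = 0.0883·89 + 0.1450·31 + 0.0846·60 + 0.1095·88 + 0.1289·24 + 1.0726·9 + 0.1243·72 = 48.7648
  x_6 = 0.0673·89 + 0.1390·31 + 0.0324·60 + 0.0305·88 + 0.0471·24 + 0.0589·9 + 1.0960·72 = 95.4972
Output multipliers (column sums of L):
  Manufacturing: 1.5739
  Chemicals: 1.7719
  Mining: 1.6978
  Finance: 1.5155
  Construction: 1.7766
  Services: 1.6654
  Agriculture: 1.7161

Construction (1.7766)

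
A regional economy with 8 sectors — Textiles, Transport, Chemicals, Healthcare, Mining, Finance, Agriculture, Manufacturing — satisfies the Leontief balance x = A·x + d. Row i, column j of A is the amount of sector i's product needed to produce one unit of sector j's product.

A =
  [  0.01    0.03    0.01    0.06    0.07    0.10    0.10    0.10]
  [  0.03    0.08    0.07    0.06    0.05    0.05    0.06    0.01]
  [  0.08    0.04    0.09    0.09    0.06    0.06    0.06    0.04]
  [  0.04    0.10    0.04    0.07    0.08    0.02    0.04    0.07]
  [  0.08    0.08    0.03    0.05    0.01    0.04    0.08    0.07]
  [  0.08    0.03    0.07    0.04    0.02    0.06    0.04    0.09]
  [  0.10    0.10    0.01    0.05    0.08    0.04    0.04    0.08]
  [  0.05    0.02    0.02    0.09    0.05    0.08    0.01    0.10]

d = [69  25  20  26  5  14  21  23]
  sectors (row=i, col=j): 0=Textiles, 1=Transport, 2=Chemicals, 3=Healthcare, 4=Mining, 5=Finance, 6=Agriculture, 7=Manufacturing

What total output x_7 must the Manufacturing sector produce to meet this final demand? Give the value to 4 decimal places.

42.3600

Form M = I − A:
  [  0.99   -0.03   -0.01   -0.06   -0.07   -0.10   -0.10   -0.10]
  [ -0.03    0.92   -0.07   -0.06   -0.05   -0.05   -0.06   -0.01]
  [ -0.08   -0.04    0.91   -0.09   -0.06   -0.06   -0.06   -0.04]
  [ -0.04   -0.10   -0.04    0.93   -0.08   -0.02   -0.04   -0.07]
  [ -0.08   -0.08   -0.03   -0.05    0.99   -0.04   -0.08   -0.07]
  [ -0.08   -0.03   -0.07   -0.04   -0.02    0.94   -0.04   -0.09]
  [ -0.10   -0.10   -0.01   -0.05   -0.08   -0.04    0.96   -0.08]
  [ -0.05   -0.02   -0.02   -0.09   -0.05   -0.08   -0.01    0.90]
Leontief inverse L = M⁻¹:
  [  1.0645    0.0827    0.0434    0.1144    0.1141    0.1479    0.1409    0.1662]
  [  0.0748    1.1287    0.1047    0.1077    0.0903    0.0901    0.1013    0.0589]
  [  0.1356    0.0981    1.1307    0.1520    0.1122    0.1138    0.1125    0.1083]
  [  0.0863    0.1531    0.0750    1.1241    0.1237    0.0656    0.0844    0.1257]
  [  0.1240    0.1284    0.0613    0.1016    1.0553    0.0870    0.1219    0.1275]
  [  0.1245    0.0722    0.1025    0.0924    0.0626    1.1082    0.0807    0.1492]
  [  0.1478    0.1541    0.0447    0.1072    0.1269    0.0931    1.0899    0.1445]
  [  0.0920    0.0624    0.0504    0.1396    0.0888    0.1237    0.0471    1.1586]
Total output x = L · d:
  x_0 = 1.0645·69 + 0.0827·25 + 0.0434·20 + 0.1144·26 + 0.1141·5 + 0.1479·14 + 0.1409·21 + 0.1662·23 = 88.7858
  x_1 = 0.0748·69 + 1.1287·25 + 0.1047·20 + 0.1077·26 + 0.0903·5 + 0.0901·14 + 0.1013·21 + 0.0589·23 = 43.4678
  x_2 = 0.1356·69 + 0.0981·25 + 1.1307·20 + 0.1520·26 + 0.1122·5 + 0.1138·14 + 0.1125·21 + 0.1083·23 = 45.3823
  x_3 = 0.0863·69 + 0.1531·25 + 0.0750·20 + 1.1241·26 + 0.1237·5 + 0.0656·14 + 0.0844·21 + 0.1257·23 = 46.7092
  x_4 = 0.1240·69 + 0.1284·25 + 0.0613·20 + 0.1016·26 + 1.0553·5 + 0.0870·14 + 0.1219·21 + 0.1275·23 = 27.6211
  x_5 = 0.1245·69 + 0.0722·25 + 0.1025·20 + 0.0924·26 + 0.0626·5 + 1.1082·14 + 0.0807·21 + 0.1492·23 = 35.8001
  x_6 = 0.1478·69 + 0.1541·25 + 0.0447·20 + 0.1072·26 + 0.1269·5 + 0.0931·14 + 1.0899·21 + 0.1445·23 = 45.8803
  x_7 = 0.0920·69 + 0.0624·25 + 0.0504·20 + 0.1396·26 + 0.0888·5 + 0.1237·14 + 0.0471·21 + 1.1586·23 = 42.3600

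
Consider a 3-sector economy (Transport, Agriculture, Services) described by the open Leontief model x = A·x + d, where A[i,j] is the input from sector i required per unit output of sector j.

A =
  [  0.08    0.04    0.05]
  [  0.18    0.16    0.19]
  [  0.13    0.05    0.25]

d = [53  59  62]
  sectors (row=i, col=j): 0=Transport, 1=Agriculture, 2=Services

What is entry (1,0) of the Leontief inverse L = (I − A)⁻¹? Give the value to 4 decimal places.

L[1,0] = 0.2859

Form M = I − A:
  [  0.92   -0.04   -0.05]
  [ -0.18    0.84   -0.19]
  [ -0.13   -0.05    0.75]
Leontief inverse L = M⁻¹:
  [  1.1109    0.0582    0.0888]
  [  0.2859    1.2237    0.3291]
  [  0.2116    0.0917    1.3707]
Total output x = L · d:
  x_0 = 1.1109·53 + 0.0582·59 + 0.0888·62 = 67.8156
  x_1 = 0.2859·53 + 1.2237·59 + 0.3291·62 = 107.7520
  x_2 = 0.2116·53 + 0.0917·59 + 1.3707·62 = 101.6048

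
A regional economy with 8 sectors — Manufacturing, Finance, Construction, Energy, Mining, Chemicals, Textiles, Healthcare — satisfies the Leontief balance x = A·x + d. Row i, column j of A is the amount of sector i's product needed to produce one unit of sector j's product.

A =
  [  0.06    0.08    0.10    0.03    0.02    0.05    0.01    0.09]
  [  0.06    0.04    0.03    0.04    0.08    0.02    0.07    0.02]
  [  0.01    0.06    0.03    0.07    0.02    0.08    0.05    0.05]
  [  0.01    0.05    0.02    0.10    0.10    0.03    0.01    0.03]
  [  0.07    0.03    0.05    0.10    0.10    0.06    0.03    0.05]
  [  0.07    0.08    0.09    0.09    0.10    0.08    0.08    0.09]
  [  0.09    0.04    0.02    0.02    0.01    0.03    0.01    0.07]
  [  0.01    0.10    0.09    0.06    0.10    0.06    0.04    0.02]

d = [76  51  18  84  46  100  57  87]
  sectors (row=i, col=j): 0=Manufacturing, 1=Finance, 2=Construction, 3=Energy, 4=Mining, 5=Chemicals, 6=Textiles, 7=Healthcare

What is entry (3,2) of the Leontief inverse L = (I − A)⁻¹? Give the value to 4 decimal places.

Form M = I − A:
  [  0.94   -0.08   -0.10   -0.03   -0.02   -0.05   -0.01   -0.09]
  [ -0.06    0.96   -0.03   -0.04   -0.08   -0.02   -0.07   -0.02]
  [ -0.01   -0.06    0.97   -0.07   -0.02   -0.08   -0.05   -0.05]
  [ -0.01   -0.05   -0.02    0.90   -0.10   -0.03   -0.01   -0.03]
  [ -0.07   -0.03   -0.05   -0.10    0.90   -0.06   -0.03   -0.05]
  [ -0.07   -0.08   -0.09   -0.09   -0.10    0.92   -0.08   -0.09]
  [ -0.09   -0.04   -0.02   -0.02   -0.01   -0.03    0.99   -0.07]
  [ -0.01   -0.10   -0.09   -0.06   -0.10   -0.06   -0.04    0.98]
Leontief inverse L = M⁻¹:
  [  1.0922    0.1292    0.1433    0.0800    0.0727    0.0917    0.0430    0.1279]
  [  0.0921    1.0747    0.0621    0.0797    0.1204    0.0506    0.0908    0.0533]
  [  0.0407    0.0993    1.0639    0.1147    0.0687    0.1130    0.0769    0.0829]
  [  0.0374    0.0831    0.0495    1.1472    0.1503    0.0602    0.0321    0.0583]
  [  0.1093    0.0812    0.0970    0.1624    1.1639    0.1055    0.0610    0.0951]
  [  0.1253    0.1507    0.1531    0.1702    0.1835    1.1418    0.1253    0.1508]
  [  0.1130    0.0745    0.0528    0.0512    0.0446    0.0568    1.0296    0.0972]
  [  0.0500    0.1457    0.1300    0.1188    0.1604    0.1032    0.0746    1.0612]
Total output x = L · d:
  x_0 = 1.0922·76 + 0.1292·51 + 0.1433·18 + 0.0800·84 + 0.0727·46 + 0.0917·100 + 0.0430·57 + 0.1279·87 = 124.9861
  x_1 = 0.0921·76 + 1.0747·51 + 0.0621·18 + 0.0797·84 + 0.1204·46 + 0.0506·100 + 0.0908·57 + 0.0533·87 = 90.0268
  x_2 = 0.0407·76 + 0.0993·51 + 1.0639·18 + 0.1147·84 + 0.0687·46 + 0.1130·100 + 0.0769·57 + 0.0829·87 = 62.9953
  x_3 = 0.0374·76 + 0.0831·51 + 0.0495·18 + 1.1472·84 + 0.1503·46 + 0.0602·100 + 0.0321·57 + 0.0583·87 = 124.1703
  x_4 = 0.1093·76 + 0.0812·51 + 0.0970·18 + 0.1624·84 + 1.1639·46 + 0.1055·100 + 0.0610·57 + 0.0951·87 = 103.6799
  x_5 = 0.1253·76 + 0.1507·51 + 0.1531·18 + 0.1702·84 + 0.1835·46 + 1.1418·100 + 0.1253·57 + 0.1508·87 = 177.1411
  x_6 = 0.1130·76 + 0.0745·51 + 0.0528·18 + 0.0512·84 + 0.0446·46 + 0.0568·100 + 1.0296·57 + 0.0972·87 = 92.5172
  x_7 = 0.0500·76 + 0.1457·51 + 0.1300·18 + 0.1188·84 + 0.1604·46 + 0.1032·100 + 0.0746·57 + 1.0612·87 = 137.8260

L[3,2] = 0.0495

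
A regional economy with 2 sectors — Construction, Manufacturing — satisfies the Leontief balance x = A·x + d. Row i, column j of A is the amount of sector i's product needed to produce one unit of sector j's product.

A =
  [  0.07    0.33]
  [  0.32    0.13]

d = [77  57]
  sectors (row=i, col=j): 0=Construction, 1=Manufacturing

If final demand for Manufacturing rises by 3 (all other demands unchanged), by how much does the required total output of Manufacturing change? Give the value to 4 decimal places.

Form M = I − A:
  [  0.93   -0.33]
  [ -0.32    0.87]
Leontief inverse L = M⁻¹:
  [  1.2367    0.4691]
  [  0.4549    1.3220]
Total output x = L · d:
  x_0 = 1.2367·77 + 0.4691·57 = 121.9616
  x_1 = 0.4549·77 + 1.3220·57 = 110.3767
Δx_1 = L[1,1] · Δd_1 = 1.3220 · 3 = 3.9659

3.9659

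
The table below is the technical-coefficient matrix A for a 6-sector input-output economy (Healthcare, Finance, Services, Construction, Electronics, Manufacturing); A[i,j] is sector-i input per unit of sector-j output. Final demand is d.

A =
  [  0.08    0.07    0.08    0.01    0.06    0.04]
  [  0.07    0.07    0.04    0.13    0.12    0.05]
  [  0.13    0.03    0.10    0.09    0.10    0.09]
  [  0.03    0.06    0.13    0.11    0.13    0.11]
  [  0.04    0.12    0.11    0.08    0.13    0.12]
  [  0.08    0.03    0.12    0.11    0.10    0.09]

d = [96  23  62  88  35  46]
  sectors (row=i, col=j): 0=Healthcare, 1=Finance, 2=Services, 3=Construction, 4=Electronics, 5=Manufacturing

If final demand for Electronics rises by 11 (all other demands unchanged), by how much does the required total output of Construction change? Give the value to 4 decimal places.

Form M = I − A:
  [  0.92   -0.07   -0.08   -0.01   -0.06   -0.04]
  [ -0.07    0.93   -0.04   -0.13   -0.12   -0.05]
  [ -0.13   -0.03    0.90   -0.09   -0.10   -0.09]
  [ -0.03   -0.06   -0.13    0.89   -0.13   -0.11]
  [ -0.04   -0.12   -0.11   -0.08    0.87   -0.12]
  [ -0.08   -0.03   -0.12   -0.11   -0.10    0.91]
Leontief inverse L = M⁻¹:
  [  1.1323    0.1143    0.1444    0.0677    0.1316    0.0959]
  [  0.1360    1.1387    0.1415    0.2202    0.2317    0.1397]
  [  0.2103    0.1005    1.2116    0.1819    0.2161    0.1851]
  [  0.1169    0.1370    0.2546    1.2216    0.2641    0.2203]
  [  0.1303    0.2013    0.2350    0.1973    1.2693    0.2313]
  [  0.1602    0.0995    0.2337    0.2065    0.2191    1.1884]
Total output x = L · d:
  x_0 = 1.1323·96 + 0.1143·23 + 0.1444·62 + 0.0677·88 + 0.1316·35 + 0.0959·46 = 135.2569
  x_1 = 0.1360·96 + 1.1387·23 + 0.1415·62 + 0.2202·88 + 0.2317·35 + 0.1397·46 = 81.9356
  x_2 = 0.2103·96 + 0.1005·23 + 1.2116·62 + 0.1819·88 + 0.2161·35 + 0.1851·46 = 129.6981
  x_3 = 0.1169·96 + 0.1370·23 + 0.2546·62 + 1.2216·88 + 0.2641·35 + 0.2203·46 = 157.0395
  x_4 = 0.1303·96 + 0.2013·23 + 0.2350·62 + 0.1973·88 + 1.2693·35 + 0.2313·46 = 104.1298
  x_5 = 0.1602·96 + 0.0995·23 + 0.2337·62 + 0.2065·88 + 0.2191·35 + 1.1884·46 = 112.6700
Δx_3 = L[3,4] · Δd_4 = 0.2641 · 11 = 2.9050

2.9050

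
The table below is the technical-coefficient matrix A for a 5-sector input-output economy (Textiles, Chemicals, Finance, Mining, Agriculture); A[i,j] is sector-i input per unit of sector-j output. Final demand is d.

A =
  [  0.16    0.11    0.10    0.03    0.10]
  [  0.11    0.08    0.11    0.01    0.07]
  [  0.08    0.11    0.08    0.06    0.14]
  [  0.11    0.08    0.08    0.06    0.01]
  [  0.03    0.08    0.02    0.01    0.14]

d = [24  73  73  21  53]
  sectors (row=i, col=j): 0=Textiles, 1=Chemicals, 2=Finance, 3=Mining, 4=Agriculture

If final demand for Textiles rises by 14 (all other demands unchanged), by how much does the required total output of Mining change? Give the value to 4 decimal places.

2.4355

Form M = I − A:
  [  0.84   -0.11   -0.10   -0.03   -0.10]
  [ -0.11    0.92   -0.11   -0.01   -0.07]
  [ -0.08   -0.11    0.92   -0.06   -0.14]
  [ -0.11   -0.08   -0.08    0.94   -0.01]
  [ -0.03   -0.08   -0.02   -0.01    0.86]
Leontief inverse L = M⁻¹:
  [  1.2451    0.1899    0.1669    0.0544    0.1880]
  [  0.1737    1.1417    0.1610    0.0294    0.1397]
  [  0.1503    0.1799    1.1366    0.0816    0.2181]
  [  0.1740    0.1360    0.1305    1.0798    0.0651]
  [  0.0651    0.1186    0.0487    0.0191    1.1882]
Total output x = L · d:
  x_0 = 1.2451·24 + 0.1899·73 + 0.1669·73 + 0.0544·21 + 0.1880·53 = 67.0332
  x_1 = 0.1737·24 + 1.1417·73 + 0.1610·73 + 0.0294·21 + 0.1397·53 = 107.2833
  x_2 = 0.1503·24 + 0.1799·73 + 1.1366·73 + 0.0816·21 + 0.2181·53 = 112.9894
  x_3 = 0.1740·24 + 0.1360·73 + 0.1305·73 + 1.0798·21 + 0.0651·53 = 49.7521
  x_4 = 0.0651·24 + 0.1186·73 + 0.0487·73 + 0.0191·21 + 1.1882·53 = 77.1523
Δx_3 = L[3,0] · Δd_0 = 0.1740 · 14 = 2.4355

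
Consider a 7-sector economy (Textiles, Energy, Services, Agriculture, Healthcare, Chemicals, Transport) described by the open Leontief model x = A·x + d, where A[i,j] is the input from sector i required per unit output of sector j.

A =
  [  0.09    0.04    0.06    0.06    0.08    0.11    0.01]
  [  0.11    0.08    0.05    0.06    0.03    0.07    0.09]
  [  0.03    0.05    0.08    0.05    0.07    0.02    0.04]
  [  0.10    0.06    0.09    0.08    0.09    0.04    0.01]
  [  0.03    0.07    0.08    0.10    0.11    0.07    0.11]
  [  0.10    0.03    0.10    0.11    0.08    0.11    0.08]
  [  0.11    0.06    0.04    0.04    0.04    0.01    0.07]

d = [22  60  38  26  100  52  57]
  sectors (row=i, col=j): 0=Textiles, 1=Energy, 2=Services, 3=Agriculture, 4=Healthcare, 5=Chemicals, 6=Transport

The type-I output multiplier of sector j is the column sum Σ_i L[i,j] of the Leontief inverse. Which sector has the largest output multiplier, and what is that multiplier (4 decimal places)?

Textiles (2.0640)

Form M = I − A:
  [  0.91   -0.04   -0.06   -0.06   -0.08   -0.11   -0.01]
  [ -0.11    0.92   -0.05   -0.06   -0.03   -0.07   -0.09]
  [ -0.03   -0.05    0.92   -0.05   -0.07   -0.02   -0.04]
  [ -0.10   -0.06   -0.09    0.92   -0.09   -0.04   -0.01]
  [ -0.03   -0.07   -0.08   -0.10    0.89   -0.07   -0.11]
  [ -0.10   -0.03   -0.10   -0.11   -0.08    0.89   -0.08]
  [ -0.11   -0.06   -0.04   -0.04   -0.04   -0.01    0.93]
Leontief inverse L = M⁻¹:
  [  1.1584    0.0863    0.1267    0.1272    0.1479    0.1708    0.0598]
  [  0.1882    1.1300    0.1142    0.1240    0.0944    0.1293    0.1399]
  [  0.0773    0.0864    1.1255    0.0945    0.1164    0.0559    0.0772]
  [  0.1671    0.1094    0.1557    1.1448    0.1581    0.0973    0.0585]
  [  0.1152    0.1312    0.1572    0.1771    1.1883    0.1315    0.1745]
  [  0.1912    0.0916    0.1857    0.1942    0.1672    1.1821    0.1425]
  [  0.1667    0.0982    0.0862    0.0860    0.0883    0.0535    1.1062]
Total output x = L · d:
  x_0 = 1.1584·22 + 0.0863·60 + 0.1267·38 + 0.1272·26 + 0.1479·100 + 0.1708·52 + 0.0598·57 = 65.8617
  x_1 = 0.1882·22 + 1.1300·60 + 0.1142·38 + 0.1240·26 + 0.0944·100 + 0.1293·52 + 0.1399·57 = 103.6386
  x_2 = 0.0773·22 + 0.0864·60 + 1.1255·38 + 0.0945·26 + 0.1164·100 + 0.0559·52 + 0.0772·57 = 71.0623
  x_3 = 0.1671·22 + 0.1094·60 + 0.1557·38 + 1.1448·26 + 0.1581·100 + 0.0973·52 + 0.0585·57 = 70.1254
  x_4 = 0.1152·22 + 0.1312·60 + 0.1572·38 + 0.1771·26 + 1.1883·100 + 0.1315·52 + 0.1745·57 = 156.5923
  x_5 = 0.1912·22 + 0.0916·60 + 0.1857·38 + 0.1942·26 + 0.1672·100 + 1.1821·52 + 0.1425·57 = 108.1143
  x_6 = 0.1667·22 + 0.0982·60 + 0.0862·38 + 0.0860·26 + 0.0883·100 + 0.0535·52 + 1.1062·57 = 89.7370
Output multipliers (column sums of L):
  Textiles: 2.0640
  Energy: 1.7330
  Services: 1.9511
  Agriculture: 1.9478
  Healthcare: 1.9606
  Chemicals: 1.8204
  Transport: 1.7585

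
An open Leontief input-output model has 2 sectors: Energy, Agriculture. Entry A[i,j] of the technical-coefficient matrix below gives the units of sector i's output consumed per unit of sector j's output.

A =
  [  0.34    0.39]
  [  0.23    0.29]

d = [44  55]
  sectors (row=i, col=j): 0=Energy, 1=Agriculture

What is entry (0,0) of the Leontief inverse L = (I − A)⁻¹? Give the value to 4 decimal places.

L[0,0] = 1.8738

Form M = I − A:
  [  0.66   -0.39]
  [ -0.23    0.71]
Leontief inverse L = M⁻¹:
  [  1.8738    1.0293]
  [  0.6070    1.7419]
Total output x = L · d:
  x_0 = 1.8738·44 + 1.0293·55 = 139.0604
  x_1 = 0.6070·44 + 1.7419·55 = 122.5125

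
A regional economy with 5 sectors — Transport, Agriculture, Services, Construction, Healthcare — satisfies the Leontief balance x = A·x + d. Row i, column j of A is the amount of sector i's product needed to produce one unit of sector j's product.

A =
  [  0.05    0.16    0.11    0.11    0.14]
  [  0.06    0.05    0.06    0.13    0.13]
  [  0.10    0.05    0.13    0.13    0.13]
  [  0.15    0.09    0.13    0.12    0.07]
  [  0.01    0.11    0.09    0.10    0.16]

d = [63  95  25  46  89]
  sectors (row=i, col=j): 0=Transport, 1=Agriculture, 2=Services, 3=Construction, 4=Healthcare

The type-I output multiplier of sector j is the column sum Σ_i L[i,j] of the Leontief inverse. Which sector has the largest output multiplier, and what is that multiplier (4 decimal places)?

Healthcare (2.2889)

Form M = I − A:
  [  0.95   -0.16   -0.11   -0.11   -0.14]
  [ -0.06    0.95   -0.06   -0.13   -0.13]
  [ -0.10   -0.05    0.87   -0.13   -0.13]
  [ -0.15   -0.09   -0.13    0.88   -0.07]
  [ -0.01   -0.11   -0.09   -0.10    0.84]
Leontief inverse L = M⁻¹:
  [  1.1349    0.2594    0.2277    0.2462    0.2850]
  [  0.1270    1.1319    0.1537    0.2330    0.2396]
  [  0.1854    0.1530    1.2503    0.2611    0.2698]
  [  0.2401    0.1978    0.2541    1.2575    0.2147]
  [  0.0786    0.1913    0.1871    0.2111    1.2797]
Total output x = L · d:
  x_0 = 1.1349·63 + 0.2594·95 + 0.2277·25 + 0.2462·46 + 0.2850·89 = 138.5293
  x_1 = 0.1270·63 + 1.1319·95 + 0.1537·25 + 0.2330·46 + 0.2396·89 = 151.4145
  x_2 = 0.1854·63 + 0.1530·95 + 1.2503·25 + 0.2611·46 + 0.2698·89 = 93.5007
  x_3 = 0.2401·63 + 0.1978·95 + 0.2541·25 + 1.2575·46 + 0.2147·89 = 117.2273
  x_4 = 0.0786·63 + 0.1913·95 + 0.1871·25 + 0.2111·46 + 1.2797·89 = 151.4032
Output multipliers (column sums of L):
  Transport: 1.7658
  Agriculture: 1.9334
  Services: 2.0729
  Construction: 2.2090
  Healthcare: 2.2889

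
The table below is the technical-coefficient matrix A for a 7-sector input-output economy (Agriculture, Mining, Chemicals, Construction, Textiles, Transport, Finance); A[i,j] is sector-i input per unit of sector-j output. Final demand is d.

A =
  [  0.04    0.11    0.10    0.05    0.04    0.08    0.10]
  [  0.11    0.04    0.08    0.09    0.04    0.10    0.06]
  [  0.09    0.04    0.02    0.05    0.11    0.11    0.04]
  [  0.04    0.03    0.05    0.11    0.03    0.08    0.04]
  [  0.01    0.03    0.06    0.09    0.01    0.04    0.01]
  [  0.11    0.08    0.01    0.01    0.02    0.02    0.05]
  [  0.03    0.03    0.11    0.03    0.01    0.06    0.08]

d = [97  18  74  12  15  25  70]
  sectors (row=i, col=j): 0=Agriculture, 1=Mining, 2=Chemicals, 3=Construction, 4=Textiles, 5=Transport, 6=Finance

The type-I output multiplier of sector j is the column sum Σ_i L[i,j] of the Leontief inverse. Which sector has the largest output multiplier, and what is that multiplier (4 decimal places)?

Transport (1.8160)

Form M = I − A:
  [  0.96   -0.11   -0.10   -0.05   -0.04   -0.08   -0.10]
  [ -0.11    0.96   -0.08   -0.09   -0.04   -0.10   -0.06]
  [ -0.09   -0.04    0.98   -0.05   -0.11   -0.11   -0.04]
  [ -0.04   -0.03   -0.05    0.89   -0.03   -0.08   -0.04]
  [ -0.01   -0.03   -0.06   -0.09    0.99   -0.04   -0.01]
  [ -0.11   -0.08   -0.01   -0.01   -0.02    0.98   -0.05]
  [ -0.03   -0.03   -0.11   -0.03   -0.01   -0.06    0.92]
Leontief inverse L = M⁻¹:
  [  1.0997    0.1544    0.1527    0.1002    0.0751    0.1431    0.1492]
  [  0.1656    1.0897    0.1315    0.1399    0.0739    0.1607    0.1104]
  [  0.1351    0.0825    1.0645    0.0938    0.1339    0.1570    0.0804]
  [  0.0799    0.0628    0.0846    1.1484    0.0532    0.1229    0.0736]
  [  0.0381    0.0504    0.0812    0.1176    1.0280    0.0708    0.0311]
  [  0.1435    0.1119    0.0486    0.0408    0.0392    1.0591    0.0848]
  [  0.0698    0.0603    0.1434    0.0604    0.0363    0.1025    1.1133]
Total output x = L · d:
  x_0 = 1.0997·97 + 0.1544·18 + 0.1527·74 + 0.1002·12 + 0.0751·15 + 0.1431·25 + 0.1492·70 = 137.1005
  x_1 = 0.1656·97 + 1.0897·18 + 0.1315·74 + 0.1399·12 + 0.0739·15 + 0.1607·25 + 0.1104·70 = 59.9493
  x_2 = 0.1351·97 + 0.0825·18 + 1.0645·74 + 0.0938·12 + 0.1339·15 + 0.1570·25 + 0.0804·70 = 106.0489
  x_3 = 0.0799·97 + 0.0628·18 + 0.0846·74 + 1.1484·12 + 0.0532·15 + 0.1229·25 + 0.0736·70 = 37.9516
  x_4 = 0.0381·97 + 0.0504·18 + 0.0812·74 + 0.1176·12 + 1.0280·15 + 0.0708·25 + 0.0311·70 = 31.3849
  x_5 = 0.1435·97 + 0.1119·18 + 0.0486·74 + 0.0408·12 + 0.0392·15 + 1.0591·25 + 0.0848·70 = 53.0165
  x_6 = 0.0698·97 + 0.0603·18 + 0.1434·74 + 0.0604·12 + 0.0363·15 + 0.1025·25 + 1.1133·70 = 100.2285
Output multipliers (column sums of L):
  Agriculture: 1.7317
  Mining: 1.6120
  Chemicals: 1.7066
  Construction: 1.7011
  Textiles: 1.4396
  Transport: 1.8160
  Finance: 1.6428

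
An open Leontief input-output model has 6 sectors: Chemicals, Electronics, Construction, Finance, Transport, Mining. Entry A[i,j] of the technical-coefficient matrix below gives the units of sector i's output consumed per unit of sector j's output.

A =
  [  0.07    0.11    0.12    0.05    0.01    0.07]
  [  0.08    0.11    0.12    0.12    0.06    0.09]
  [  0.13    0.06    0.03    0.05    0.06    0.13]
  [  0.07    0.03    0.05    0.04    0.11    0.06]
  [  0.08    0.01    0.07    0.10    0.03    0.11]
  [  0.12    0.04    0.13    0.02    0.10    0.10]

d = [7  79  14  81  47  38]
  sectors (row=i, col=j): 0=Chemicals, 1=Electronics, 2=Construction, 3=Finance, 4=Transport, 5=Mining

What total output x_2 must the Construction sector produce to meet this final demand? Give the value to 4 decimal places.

47.2541

Form M = I − A:
  [  0.93   -0.11   -0.12   -0.05   -0.01   -0.07]
  [ -0.08    0.89   -0.12   -0.12   -0.06   -0.09]
  [ -0.13   -0.06    0.97   -0.05   -0.06   -0.13]
  [ -0.07   -0.03   -0.05    0.96   -0.11   -0.06]
  [ -0.08   -0.01   -0.07   -0.10    0.97   -0.11]
  [ -0.12   -0.04   -0.13   -0.02   -0.10    0.90]
Leontief inverse L = M⁻¹:
  [  1.1481    0.1655    0.1918    0.0998    0.0605    0.1476]
  [  0.1804    1.1764    0.2121    0.1848    0.1283    0.1903]
  [  0.2092    0.1148    1.1121    0.0990    0.1108    0.2085]
  [  0.1305    0.0669    0.1071    1.0803    0.1472    0.1223]
  [  0.1490    0.0521    0.1334    0.1372    1.0777    0.1769]
  [  0.2108    0.0982    0.2128    0.0751    0.1528    1.1917]
Total output x = L · d:
  x_0 = 1.1481·7 + 0.1655·79 + 0.1918·14 + 0.0998·81 + 0.0605·47 + 0.1476·38 = 40.3355
  x_1 = 0.1804·7 + 1.1764·79 + 0.2121·14 + 0.1848·81 + 0.1283·47 + 0.1903·38 = 125.4039
  x_2 = 0.2092·7 + 0.1148·79 + 1.1121·14 + 0.0990·81 + 0.1108·47 + 0.2085·38 = 47.2541
  x_3 = 0.1305·7 + 0.0669·79 + 0.1071·14 + 1.0803·81 + 0.1472·47 + 0.1223·38 = 106.7716
  x_4 = 0.1490·7 + 0.0521·79 + 0.1334·14 + 0.1372·81 + 1.0777·47 + 0.1769·38 = 75.5152
  x_5 = 0.2108·7 + 0.0982·79 + 0.2128·14 + 0.0751·81 + 0.1528·47 + 1.1917·38 = 70.7627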